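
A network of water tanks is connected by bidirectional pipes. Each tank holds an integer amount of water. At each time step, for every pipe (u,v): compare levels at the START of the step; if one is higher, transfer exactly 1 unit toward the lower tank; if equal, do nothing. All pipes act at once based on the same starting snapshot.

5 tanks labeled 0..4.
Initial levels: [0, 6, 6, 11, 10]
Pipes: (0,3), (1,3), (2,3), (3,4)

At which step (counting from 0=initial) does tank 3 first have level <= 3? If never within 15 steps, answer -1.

Answer: -1

Derivation:
Step 1: flows [3->0,3->1,3->2,3->4] -> levels [1 7 7 7 11]
Step 2: flows [3->0,1=3,2=3,4->3] -> levels [2 7 7 7 10]
Step 3: flows [3->0,1=3,2=3,4->3] -> levels [3 7 7 7 9]
Step 4: flows [3->0,1=3,2=3,4->3] -> levels [4 7 7 7 8]
Step 5: flows [3->0,1=3,2=3,4->3] -> levels [5 7 7 7 7]
Step 6: flows [3->0,1=3,2=3,3=4] -> levels [6 7 7 6 7]
Step 7: flows [0=3,1->3,2->3,4->3] -> levels [6 6 6 9 6]
Step 8: flows [3->0,3->1,3->2,3->4] -> levels [7 7 7 5 7]
Step 9: flows [0->3,1->3,2->3,4->3] -> levels [6 6 6 9 6]
  -> period-2 cycle (repeats step 7); tank 3 never drops to <=3
Tank 3 never reaches <=3 within 15 steps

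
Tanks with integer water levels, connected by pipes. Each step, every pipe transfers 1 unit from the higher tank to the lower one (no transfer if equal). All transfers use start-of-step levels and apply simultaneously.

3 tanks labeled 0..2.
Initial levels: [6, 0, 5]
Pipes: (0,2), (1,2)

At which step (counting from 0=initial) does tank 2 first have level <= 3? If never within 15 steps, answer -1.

Answer: 4

Derivation:
Step 1: flows [0->2,2->1] -> levels [5 1 5]
Step 2: flows [0=2,2->1] -> levels [5 2 4]
Step 3: flows [0->2,2->1] -> levels [4 3 4]
Step 4: flows [0=2,2->1] -> levels [4 4 3]
Tank 2 first reaches <=3 at step 4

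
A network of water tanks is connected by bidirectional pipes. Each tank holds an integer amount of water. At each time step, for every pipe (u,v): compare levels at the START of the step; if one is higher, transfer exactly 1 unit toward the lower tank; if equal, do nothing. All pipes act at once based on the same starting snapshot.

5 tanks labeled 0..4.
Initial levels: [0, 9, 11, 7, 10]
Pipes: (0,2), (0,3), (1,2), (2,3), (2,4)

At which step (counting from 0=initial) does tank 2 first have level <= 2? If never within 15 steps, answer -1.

Step 1: flows [2->0,3->0,2->1,2->3,2->4] -> levels [2 10 7 7 11]
Step 2: flows [2->0,3->0,1->2,2=3,4->2] -> levels [4 9 8 6 10]
Step 3: flows [2->0,3->0,1->2,2->3,4->2] -> levels [6 8 8 6 9]
Step 4: flows [2->0,0=3,1=2,2->3,4->2] -> levels [7 8 7 7 8]
Step 5: flows [0=2,0=3,1->2,2=3,4->2] -> levels [7 7 9 7 7]
Step 6: flows [2->0,0=3,2->1,2->3,2->4] -> levels [8 8 5 8 8]
Step 7: flows [0->2,0=3,1->2,3->2,4->2] -> levels [7 7 9 7 7]
  -> period-2 cycle (repeats step 5); tank 2 never drops to <=2
Tank 2 never reaches <=2 within 15 steps

Answer: -1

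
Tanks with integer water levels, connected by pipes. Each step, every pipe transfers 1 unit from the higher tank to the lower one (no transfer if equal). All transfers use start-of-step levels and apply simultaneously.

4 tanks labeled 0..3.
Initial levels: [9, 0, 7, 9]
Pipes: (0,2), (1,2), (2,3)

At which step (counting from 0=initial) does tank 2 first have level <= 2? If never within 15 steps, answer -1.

Answer: -1

Derivation:
Step 1: flows [0->2,2->1,3->2] -> levels [8 1 8 8]
Step 2: flows [0=2,2->1,2=3] -> levels [8 2 7 8]
Step 3: flows [0->2,2->1,3->2] -> levels [7 3 8 7]
Step 4: flows [2->0,2->1,2->3] -> levels [8 4 5 8]
Step 5: flows [0->2,2->1,3->2] -> levels [7 5 6 7]
Step 6: flows [0->2,2->1,3->2] -> levels [6 6 7 6]
Step 7: flows [2->0,2->1,2->3] -> levels [7 7 4 7]
Step 8: flows [0->2,1->2,3->2] -> levels [6 6 7 6]
  -> period-2 cycle (repeats step 6); tank 2 never drops to <=2
Tank 2 never reaches <=2 within 15 steps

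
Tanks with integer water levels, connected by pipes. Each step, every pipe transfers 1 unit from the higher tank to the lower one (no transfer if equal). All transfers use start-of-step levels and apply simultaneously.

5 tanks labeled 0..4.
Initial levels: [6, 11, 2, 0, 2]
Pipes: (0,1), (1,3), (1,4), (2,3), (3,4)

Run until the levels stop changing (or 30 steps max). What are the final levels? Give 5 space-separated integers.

Step 1: flows [1->0,1->3,1->4,2->3,4->3] -> levels [7 8 1 3 2]
Step 2: flows [1->0,1->3,1->4,3->2,3->4] -> levels [8 5 2 2 4]
Step 3: flows [0->1,1->3,1->4,2=3,4->3] -> levels [7 4 2 4 4]
Step 4: flows [0->1,1=3,1=4,3->2,3=4] -> levels [6 5 3 3 4]
Step 5: flows [0->1,1->3,1->4,2=3,4->3] -> levels [5 4 3 5 4]
Step 6: flows [0->1,3->1,1=4,3->2,3->4] -> levels [4 6 4 2 5]
Step 7: flows [1->0,1->3,1->4,2->3,4->3] -> levels [5 3 3 5 5]
Step 8: flows [0->1,3->1,4->1,3->2,3=4] -> levels [4 6 4 3 4]
Step 9: flows [1->0,1->3,1->4,2->3,4->3] -> levels [5 3 3 6 4]
Step 10: flows [0->1,3->1,4->1,3->2,3->4] -> levels [4 6 4 3 4]
  -> period-2 cycle: step 10 state = step 8 state; never stabilizes
  -> state at step 30: (30-8) mod 2 = 0, same as step 8 -> [4 6 4 3 4]

Answer: 4 6 4 3 4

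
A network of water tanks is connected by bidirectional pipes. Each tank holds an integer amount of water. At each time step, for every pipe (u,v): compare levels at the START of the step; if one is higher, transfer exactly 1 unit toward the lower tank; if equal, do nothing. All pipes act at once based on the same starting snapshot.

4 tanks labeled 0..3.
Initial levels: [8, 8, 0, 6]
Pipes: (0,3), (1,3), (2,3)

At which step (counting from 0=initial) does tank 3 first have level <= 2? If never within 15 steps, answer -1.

Step 1: flows [0->3,1->3,3->2] -> levels [7 7 1 7]
Step 2: flows [0=3,1=3,3->2] -> levels [7 7 2 6]
Step 3: flows [0->3,1->3,3->2] -> levels [6 6 3 7]
Step 4: flows [3->0,3->1,3->2] -> levels [7 7 4 4]
Step 5: flows [0->3,1->3,2=3] -> levels [6 6 4 6]
Step 6: flows [0=3,1=3,3->2] -> levels [6 6 5 5]
Step 7: flows [0->3,1->3,2=3] -> levels [5 5 5 7]
Step 8: flows [3->0,3->1,3->2] -> levels [6 6 6 4]
Step 9: flows [0->3,1->3,2->3] -> levels [5 5 5 7]
  -> period-2 cycle (repeats step 7); tank 3 never drops to <=2
Tank 3 never reaches <=2 within 15 steps

Answer: -1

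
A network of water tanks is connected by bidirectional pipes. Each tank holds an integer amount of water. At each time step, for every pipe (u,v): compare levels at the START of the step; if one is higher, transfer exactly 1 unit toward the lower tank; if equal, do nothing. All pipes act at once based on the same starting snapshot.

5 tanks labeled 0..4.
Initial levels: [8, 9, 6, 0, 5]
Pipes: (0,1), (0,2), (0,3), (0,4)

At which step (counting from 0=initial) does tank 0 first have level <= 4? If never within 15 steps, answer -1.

Step 1: flows [1->0,0->2,0->3,0->4] -> levels [6 8 7 1 6]
Step 2: flows [1->0,2->0,0->3,0=4] -> levels [7 7 6 2 6]
Step 3: flows [0=1,0->2,0->3,0->4] -> levels [4 7 7 3 7]
Tank 0 first reaches <=4 at step 3

Answer: 3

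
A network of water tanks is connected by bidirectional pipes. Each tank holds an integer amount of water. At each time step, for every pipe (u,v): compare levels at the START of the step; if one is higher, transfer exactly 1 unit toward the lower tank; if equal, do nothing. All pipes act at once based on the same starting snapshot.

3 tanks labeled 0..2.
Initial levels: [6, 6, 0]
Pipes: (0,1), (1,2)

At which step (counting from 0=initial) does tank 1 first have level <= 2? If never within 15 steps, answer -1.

Answer: -1

Derivation:
Step 1: flows [0=1,1->2] -> levels [6 5 1]
Step 2: flows [0->1,1->2] -> levels [5 5 2]
Step 3: flows [0=1,1->2] -> levels [5 4 3]
Step 4: flows [0->1,1->2] -> levels [4 4 4]
Step 5: flows [0=1,1=2] -> levels [4 4 4]
  -> stable; tank 1 stays at 4 > 2
Tank 1 never reaches <=2 within 15 steps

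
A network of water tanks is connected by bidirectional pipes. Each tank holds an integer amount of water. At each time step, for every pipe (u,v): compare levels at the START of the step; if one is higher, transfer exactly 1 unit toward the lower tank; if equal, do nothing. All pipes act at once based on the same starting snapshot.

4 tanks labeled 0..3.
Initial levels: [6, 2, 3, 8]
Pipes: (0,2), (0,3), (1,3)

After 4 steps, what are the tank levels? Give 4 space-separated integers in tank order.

Answer: 4 4 5 6

Derivation:
Step 1: flows [0->2,3->0,3->1] -> levels [6 3 4 6]
Step 2: flows [0->2,0=3,3->1] -> levels [5 4 5 5]
Step 3: flows [0=2,0=3,3->1] -> levels [5 5 5 4]
Step 4: flows [0=2,0->3,1->3] -> levels [4 4 5 6]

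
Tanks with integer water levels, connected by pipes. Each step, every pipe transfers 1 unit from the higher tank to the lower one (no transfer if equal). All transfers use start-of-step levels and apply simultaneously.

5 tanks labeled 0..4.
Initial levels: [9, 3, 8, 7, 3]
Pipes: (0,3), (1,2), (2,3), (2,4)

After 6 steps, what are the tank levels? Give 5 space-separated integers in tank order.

Answer: 7 6 4 7 6

Derivation:
Step 1: flows [0->3,2->1,2->3,2->4] -> levels [8 4 5 9 4]
Step 2: flows [3->0,2->1,3->2,2->4] -> levels [9 5 4 7 5]
Step 3: flows [0->3,1->2,3->2,4->2] -> levels [8 4 7 7 4]
Step 4: flows [0->3,2->1,2=3,2->4] -> levels [7 5 5 8 5]
Step 5: flows [3->0,1=2,3->2,2=4] -> levels [8 5 6 6 5]
Step 6: flows [0->3,2->1,2=3,2->4] -> levels [7 6 4 7 6]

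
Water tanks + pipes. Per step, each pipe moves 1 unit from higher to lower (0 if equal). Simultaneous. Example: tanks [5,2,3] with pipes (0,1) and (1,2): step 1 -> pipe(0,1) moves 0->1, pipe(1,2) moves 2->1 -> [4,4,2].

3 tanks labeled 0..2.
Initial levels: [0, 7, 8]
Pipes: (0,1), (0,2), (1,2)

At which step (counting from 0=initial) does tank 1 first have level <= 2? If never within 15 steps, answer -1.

Answer: -1

Derivation:
Step 1: flows [1->0,2->0,2->1] -> levels [2 7 6]
Step 2: flows [1->0,2->0,1->2] -> levels [4 5 6]
Step 3: flows [1->0,2->0,2->1] -> levels [6 5 4]
Step 4: flows [0->1,0->2,1->2] -> levels [4 5 6]
  -> period-2 cycle (repeats step 2); tank 1 never drops to <=2
Tank 1 never reaches <=2 within 15 steps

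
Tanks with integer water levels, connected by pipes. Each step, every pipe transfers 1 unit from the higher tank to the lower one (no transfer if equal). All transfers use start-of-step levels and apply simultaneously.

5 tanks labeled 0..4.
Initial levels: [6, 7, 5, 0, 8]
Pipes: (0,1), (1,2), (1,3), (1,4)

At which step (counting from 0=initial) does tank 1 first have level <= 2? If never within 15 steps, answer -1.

Answer: -1

Derivation:
Step 1: flows [1->0,1->2,1->3,4->1] -> levels [7 5 6 1 7]
Step 2: flows [0->1,2->1,1->3,4->1] -> levels [6 7 5 2 6]
Step 3: flows [1->0,1->2,1->3,1->4] -> levels [7 3 6 3 7]
Step 4: flows [0->1,2->1,1=3,4->1] -> levels [6 6 5 3 6]
Step 5: flows [0=1,1->2,1->3,1=4] -> levels [6 4 6 4 6]
Step 6: flows [0->1,2->1,1=3,4->1] -> levels [5 7 5 4 5]
Step 7: flows [1->0,1->2,1->3,1->4] -> levels [6 3 6 5 6]
Step 8: flows [0->1,2->1,3->1,4->1] -> levels [5 7 5 4 5]
  -> period-2 cycle (repeats step 6); tank 1 never drops to <=2
Tank 1 never reaches <=2 within 15 steps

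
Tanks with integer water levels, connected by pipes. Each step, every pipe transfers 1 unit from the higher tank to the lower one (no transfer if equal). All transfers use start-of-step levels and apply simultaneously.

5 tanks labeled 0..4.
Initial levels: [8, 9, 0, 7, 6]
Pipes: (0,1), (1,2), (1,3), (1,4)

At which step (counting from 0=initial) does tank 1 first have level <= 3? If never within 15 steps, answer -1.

Answer: -1

Derivation:
Step 1: flows [1->0,1->2,1->3,1->4] -> levels [9 5 1 8 7]
Step 2: flows [0->1,1->2,3->1,4->1] -> levels [8 7 2 7 6]
Step 3: flows [0->1,1->2,1=3,1->4] -> levels [7 6 3 7 7]
Step 4: flows [0->1,1->2,3->1,4->1] -> levels [6 8 4 6 6]
Step 5: flows [1->0,1->2,1->3,1->4] -> levels [7 4 5 7 7]
Step 6: flows [0->1,2->1,3->1,4->1] -> levels [6 8 4 6 6]
  -> period-2 cycle (repeats step 4); tank 1 never drops to <=3
Tank 1 never reaches <=3 within 15 steps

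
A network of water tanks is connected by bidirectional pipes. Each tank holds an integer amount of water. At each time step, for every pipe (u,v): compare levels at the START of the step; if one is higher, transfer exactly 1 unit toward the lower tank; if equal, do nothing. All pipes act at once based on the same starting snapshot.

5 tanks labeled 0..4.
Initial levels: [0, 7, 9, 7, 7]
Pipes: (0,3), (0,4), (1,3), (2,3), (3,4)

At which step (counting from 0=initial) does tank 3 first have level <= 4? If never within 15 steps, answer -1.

Answer: 4

Derivation:
Step 1: flows [3->0,4->0,1=3,2->3,3=4] -> levels [2 7 8 7 6]
Step 2: flows [3->0,4->0,1=3,2->3,3->4] -> levels [4 7 7 6 6]
Step 3: flows [3->0,4->0,1->3,2->3,3=4] -> levels [6 6 6 7 5]
Step 4: flows [3->0,0->4,3->1,3->2,3->4] -> levels [6 7 7 3 7]
Tank 3 first reaches <=4 at step 4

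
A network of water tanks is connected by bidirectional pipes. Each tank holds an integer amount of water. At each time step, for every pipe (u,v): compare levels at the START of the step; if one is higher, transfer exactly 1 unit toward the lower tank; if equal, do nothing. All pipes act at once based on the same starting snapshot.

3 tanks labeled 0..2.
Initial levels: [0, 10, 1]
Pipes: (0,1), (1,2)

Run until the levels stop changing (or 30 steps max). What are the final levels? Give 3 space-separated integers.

Step 1: flows [1->0,1->2] -> levels [1 8 2]
Step 2: flows [1->0,1->2] -> levels [2 6 3]
Step 3: flows [1->0,1->2] -> levels [3 4 4]
Step 4: flows [1->0,1=2] -> levels [4 3 4]
Step 5: flows [0->1,2->1] -> levels [3 5 3]
Step 6: flows [1->0,1->2] -> levels [4 3 4]
  -> period-2 cycle: step 6 state = step 4 state; never stabilizes
  -> state at step 30: (30-4) mod 2 = 0, same as step 4 -> [4 3 4]

Answer: 4 3 4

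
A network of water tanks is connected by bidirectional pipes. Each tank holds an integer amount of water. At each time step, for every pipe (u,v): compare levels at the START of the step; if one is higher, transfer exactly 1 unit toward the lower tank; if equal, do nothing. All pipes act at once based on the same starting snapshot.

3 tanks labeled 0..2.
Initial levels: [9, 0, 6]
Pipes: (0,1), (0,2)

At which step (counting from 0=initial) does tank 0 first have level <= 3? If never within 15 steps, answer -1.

Step 1: flows [0->1,0->2] -> levels [7 1 7]
Step 2: flows [0->1,0=2] -> levels [6 2 7]
Step 3: flows [0->1,2->0] -> levels [6 3 6]
Step 4: flows [0->1,0=2] -> levels [5 4 6]
Step 5: flows [0->1,2->0] -> levels [5 5 5]
Step 6: flows [0=1,0=2] -> levels [5 5 5]
  -> stable; tank 0 stays at 5 > 3
Tank 0 never reaches <=3 within 15 steps

Answer: -1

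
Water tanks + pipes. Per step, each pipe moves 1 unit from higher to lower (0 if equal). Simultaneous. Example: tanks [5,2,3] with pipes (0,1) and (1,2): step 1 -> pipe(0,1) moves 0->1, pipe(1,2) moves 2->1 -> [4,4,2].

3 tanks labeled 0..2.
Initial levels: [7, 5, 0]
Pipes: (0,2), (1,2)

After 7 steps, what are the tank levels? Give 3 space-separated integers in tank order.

Step 1: flows [0->2,1->2] -> levels [6 4 2]
Step 2: flows [0->2,1->2] -> levels [5 3 4]
Step 3: flows [0->2,2->1] -> levels [4 4 4]
Step 4: flows [0=2,1=2] -> levels [4 4 4]
  -> stable; steps 5..7 unchanged -> [4 4 4]

Answer: 4 4 4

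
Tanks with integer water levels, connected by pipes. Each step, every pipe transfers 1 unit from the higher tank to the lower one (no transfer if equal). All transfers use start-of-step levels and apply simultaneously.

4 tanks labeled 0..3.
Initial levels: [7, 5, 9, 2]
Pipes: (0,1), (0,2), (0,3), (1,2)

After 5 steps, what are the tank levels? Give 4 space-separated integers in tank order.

Answer: 4 7 7 5

Derivation:
Step 1: flows [0->1,2->0,0->3,2->1] -> levels [6 7 7 3]
Step 2: flows [1->0,2->0,0->3,1=2] -> levels [7 6 6 4]
Step 3: flows [0->1,0->2,0->3,1=2] -> levels [4 7 7 5]
Step 4: flows [1->0,2->0,3->0,1=2] -> levels [7 6 6 4]
  -> period-2 cycle: step 4 state = step 2 state
  -> state at step 5: (5-2) mod 2 = 1, same as step 3 -> [4 7 7 5]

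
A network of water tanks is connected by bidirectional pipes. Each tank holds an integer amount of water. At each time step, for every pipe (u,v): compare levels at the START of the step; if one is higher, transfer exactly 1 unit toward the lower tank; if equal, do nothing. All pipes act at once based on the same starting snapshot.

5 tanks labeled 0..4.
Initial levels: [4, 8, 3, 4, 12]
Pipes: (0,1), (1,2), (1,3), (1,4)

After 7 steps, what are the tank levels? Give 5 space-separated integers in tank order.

Step 1: flows [1->0,1->2,1->3,4->1] -> levels [5 6 4 5 11]
Step 2: flows [1->0,1->2,1->3,4->1] -> levels [6 4 5 6 10]
Step 3: flows [0->1,2->1,3->1,4->1] -> levels [5 8 4 5 9]
Step 4: flows [1->0,1->2,1->3,4->1] -> levels [6 6 5 6 8]
Step 5: flows [0=1,1->2,1=3,4->1] -> levels [6 6 6 6 7]
Step 6: flows [0=1,1=2,1=3,4->1] -> levels [6 7 6 6 6]
Step 7: flows [1->0,1->2,1->3,1->4] -> levels [7 3 7 7 7]

Answer: 7 3 7 7 7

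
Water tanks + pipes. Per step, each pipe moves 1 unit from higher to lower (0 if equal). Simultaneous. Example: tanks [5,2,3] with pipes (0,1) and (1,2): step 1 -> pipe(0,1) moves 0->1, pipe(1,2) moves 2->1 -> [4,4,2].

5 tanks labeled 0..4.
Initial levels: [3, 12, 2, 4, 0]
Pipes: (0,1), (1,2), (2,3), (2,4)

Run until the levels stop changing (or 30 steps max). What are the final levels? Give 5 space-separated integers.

Answer: 5 4 6 3 3

Derivation:
Step 1: flows [1->0,1->2,3->2,2->4] -> levels [4 10 3 3 1]
Step 2: flows [1->0,1->2,2=3,2->4] -> levels [5 8 3 3 2]
Step 3: flows [1->0,1->2,2=3,2->4] -> levels [6 6 3 3 3]
Step 4: flows [0=1,1->2,2=3,2=4] -> levels [6 5 4 3 3]
Step 5: flows [0->1,1->2,2->3,2->4] -> levels [5 5 3 4 4]
Step 6: flows [0=1,1->2,3->2,4->2] -> levels [5 4 6 3 3]
Step 7: flows [0->1,2->1,2->3,2->4] -> levels [4 6 3 4 4]
Step 8: flows [1->0,1->2,3->2,4->2] -> levels [5 4 6 3 3]
  -> period-2 cycle: step 8 state = step 6 state; never stabilizes
  -> state at step 30: (30-6) mod 2 = 0, same as step 6 -> [5 4 6 3 3]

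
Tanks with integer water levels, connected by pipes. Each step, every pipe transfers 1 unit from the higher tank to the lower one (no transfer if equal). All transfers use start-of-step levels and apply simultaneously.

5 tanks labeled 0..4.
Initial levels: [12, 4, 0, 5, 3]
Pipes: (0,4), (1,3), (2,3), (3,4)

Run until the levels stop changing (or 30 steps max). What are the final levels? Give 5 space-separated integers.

Step 1: flows [0->4,3->1,3->2,3->4] -> levels [11 5 1 2 5]
Step 2: flows [0->4,1->3,3->2,4->3] -> levels [10 4 2 3 5]
Step 3: flows [0->4,1->3,3->2,4->3] -> levels [9 3 3 4 5]
Step 4: flows [0->4,3->1,3->2,4->3] -> levels [8 4 4 3 5]
Step 5: flows [0->4,1->3,2->3,4->3] -> levels [7 3 3 6 5]
Step 6: flows [0->4,3->1,3->2,3->4] -> levels [6 4 4 3 7]
Step 7: flows [4->0,1->3,2->3,4->3] -> levels [7 3 3 6 5]
  -> period-2 cycle: step 7 state = step 5 state; never stabilizes
  -> state at step 30: (30-5) mod 2 = 1, same as step 6 -> [6 4 4 3 7]

Answer: 6 4 4 3 7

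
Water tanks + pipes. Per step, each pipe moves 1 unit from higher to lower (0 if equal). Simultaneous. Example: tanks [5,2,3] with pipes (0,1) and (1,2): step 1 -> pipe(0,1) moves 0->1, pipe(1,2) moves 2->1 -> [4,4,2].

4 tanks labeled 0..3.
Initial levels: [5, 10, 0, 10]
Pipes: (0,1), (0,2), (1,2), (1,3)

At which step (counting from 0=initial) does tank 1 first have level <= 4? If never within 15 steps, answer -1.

Answer: -1

Derivation:
Step 1: flows [1->0,0->2,1->2,1=3] -> levels [5 8 2 10]
Step 2: flows [1->0,0->2,1->2,3->1] -> levels [5 7 4 9]
Step 3: flows [1->0,0->2,1->2,3->1] -> levels [5 6 6 8]
Step 4: flows [1->0,2->0,1=2,3->1] -> levels [7 6 5 7]
Step 5: flows [0->1,0->2,1->2,3->1] -> levels [5 7 7 6]
Step 6: flows [1->0,2->0,1=2,1->3] -> levels [7 5 6 7]
Step 7: flows [0->1,0->2,2->1,3->1] -> levels [5 8 6 6]
Step 8: flows [1->0,2->0,1->2,1->3] -> levels [7 5 6 7]
  -> period-2 cycle (repeats step 6); tank 1 never drops to <=4
Tank 1 never reaches <=4 within 15 steps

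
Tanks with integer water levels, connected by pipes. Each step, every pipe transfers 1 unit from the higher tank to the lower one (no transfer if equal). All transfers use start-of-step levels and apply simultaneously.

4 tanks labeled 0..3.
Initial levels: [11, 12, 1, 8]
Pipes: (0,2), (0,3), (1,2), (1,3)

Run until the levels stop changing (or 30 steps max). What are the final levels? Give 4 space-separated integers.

Step 1: flows [0->2,0->3,1->2,1->3] -> levels [9 10 3 10]
Step 2: flows [0->2,3->0,1->2,1=3] -> levels [9 9 5 9]
Step 3: flows [0->2,0=3,1->2,1=3] -> levels [8 8 7 9]
Step 4: flows [0->2,3->0,1->2,3->1] -> levels [8 8 9 7]
Step 5: flows [2->0,0->3,2->1,1->3] -> levels [8 8 7 9]
  -> period-2 cycle: step 5 state = step 3 state; never stabilizes
  -> state at step 30: (30-3) mod 2 = 1, same as step 4 -> [8 8 9 7]

Answer: 8 8 9 7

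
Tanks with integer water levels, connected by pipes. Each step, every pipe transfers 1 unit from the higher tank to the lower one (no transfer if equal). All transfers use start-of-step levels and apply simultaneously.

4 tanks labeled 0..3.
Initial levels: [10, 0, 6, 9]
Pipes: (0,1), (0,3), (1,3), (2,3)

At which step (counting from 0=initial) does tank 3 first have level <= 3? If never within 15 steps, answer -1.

Answer: -1

Derivation:
Step 1: flows [0->1,0->3,3->1,3->2] -> levels [8 2 7 8]
Step 2: flows [0->1,0=3,3->1,3->2] -> levels [7 4 8 6]
Step 3: flows [0->1,0->3,3->1,2->3] -> levels [5 6 7 7]
Step 4: flows [1->0,3->0,3->1,2=3] -> levels [7 6 7 5]
Step 5: flows [0->1,0->3,1->3,2->3] -> levels [5 6 6 8]
Step 6: flows [1->0,3->0,3->1,3->2] -> levels [7 6 7 5]
  -> period-2 cycle (repeats step 4); tank 3 never drops to <=3
Tank 3 never reaches <=3 within 15 steps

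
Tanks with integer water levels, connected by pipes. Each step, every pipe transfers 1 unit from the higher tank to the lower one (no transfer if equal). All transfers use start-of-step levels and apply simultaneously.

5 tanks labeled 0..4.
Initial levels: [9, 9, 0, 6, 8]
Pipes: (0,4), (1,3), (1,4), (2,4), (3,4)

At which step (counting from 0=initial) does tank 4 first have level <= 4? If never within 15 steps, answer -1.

Step 1: flows [0->4,1->3,1->4,4->2,4->3] -> levels [8 7 1 8 8]
Step 2: flows [0=4,3->1,4->1,4->2,3=4] -> levels [8 9 2 7 6]
Step 3: flows [0->4,1->3,1->4,4->2,3->4] -> levels [7 7 3 7 8]
Step 4: flows [4->0,1=3,4->1,4->2,4->3] -> levels [8 8 4 8 4]
Tank 4 first reaches <=4 at step 4

Answer: 4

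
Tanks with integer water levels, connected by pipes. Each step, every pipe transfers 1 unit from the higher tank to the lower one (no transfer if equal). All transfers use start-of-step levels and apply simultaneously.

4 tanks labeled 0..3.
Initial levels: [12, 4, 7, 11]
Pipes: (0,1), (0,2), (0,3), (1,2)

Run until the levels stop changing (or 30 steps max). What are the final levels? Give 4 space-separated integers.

Step 1: flows [0->1,0->2,0->3,2->1] -> levels [9 6 7 12]
Step 2: flows [0->1,0->2,3->0,2->1] -> levels [8 8 7 11]
Step 3: flows [0=1,0->2,3->0,1->2] -> levels [8 7 9 10]
Step 4: flows [0->1,2->0,3->0,2->1] -> levels [9 9 7 9]
Step 5: flows [0=1,0->2,0=3,1->2] -> levels [8 8 9 9]
Step 6: flows [0=1,2->0,3->0,2->1] -> levels [10 9 7 8]
Step 7: flows [0->1,0->2,0->3,1->2] -> levels [7 9 9 9]
Step 8: flows [1->0,2->0,3->0,1=2] -> levels [10 8 8 8]
Step 9: flows [0->1,0->2,0->3,1=2] -> levels [7 9 9 9]
  -> period-2 cycle: step 9 state = step 7 state; never stabilizes
  -> state at step 30: (30-7) mod 2 = 1, same as step 8 -> [10 8 8 8]

Answer: 10 8 8 8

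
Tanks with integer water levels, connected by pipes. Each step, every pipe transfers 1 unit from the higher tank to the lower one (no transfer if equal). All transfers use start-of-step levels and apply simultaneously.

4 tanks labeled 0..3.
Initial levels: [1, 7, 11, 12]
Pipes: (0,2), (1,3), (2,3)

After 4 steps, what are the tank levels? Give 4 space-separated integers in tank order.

Answer: 5 9 7 10

Derivation:
Step 1: flows [2->0,3->1,3->2] -> levels [2 8 11 10]
Step 2: flows [2->0,3->1,2->3] -> levels [3 9 9 10]
Step 3: flows [2->0,3->1,3->2] -> levels [4 10 9 8]
Step 4: flows [2->0,1->3,2->3] -> levels [5 9 7 10]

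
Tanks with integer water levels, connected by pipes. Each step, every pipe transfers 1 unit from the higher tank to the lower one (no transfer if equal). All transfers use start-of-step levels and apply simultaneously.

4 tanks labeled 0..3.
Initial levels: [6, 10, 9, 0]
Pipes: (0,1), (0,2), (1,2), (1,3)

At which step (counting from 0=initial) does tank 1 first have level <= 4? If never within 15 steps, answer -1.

Answer: 7

Derivation:
Step 1: flows [1->0,2->0,1->2,1->3] -> levels [8 7 9 1]
Step 2: flows [0->1,2->0,2->1,1->3] -> levels [8 8 7 2]
Step 3: flows [0=1,0->2,1->2,1->3] -> levels [7 6 9 3]
Step 4: flows [0->1,2->0,2->1,1->3] -> levels [7 7 7 4]
Step 5: flows [0=1,0=2,1=2,1->3] -> levels [7 6 7 5]
Step 6: flows [0->1,0=2,2->1,1->3] -> levels [6 7 6 6]
Step 7: flows [1->0,0=2,1->2,1->3] -> levels [7 4 7 7]
Tank 1 first reaches <=4 at step 7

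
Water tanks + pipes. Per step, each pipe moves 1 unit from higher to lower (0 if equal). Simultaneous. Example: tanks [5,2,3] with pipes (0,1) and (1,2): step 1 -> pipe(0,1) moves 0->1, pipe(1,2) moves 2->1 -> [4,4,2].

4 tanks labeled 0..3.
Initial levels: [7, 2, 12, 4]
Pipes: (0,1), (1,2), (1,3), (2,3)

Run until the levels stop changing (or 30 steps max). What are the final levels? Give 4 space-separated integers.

Answer: 6 8 6 5

Derivation:
Step 1: flows [0->1,2->1,3->1,2->3] -> levels [6 5 10 4]
Step 2: flows [0->1,2->1,1->3,2->3] -> levels [5 6 8 6]
Step 3: flows [1->0,2->1,1=3,2->3] -> levels [6 6 6 7]
Step 4: flows [0=1,1=2,3->1,3->2] -> levels [6 7 7 5]
Step 5: flows [1->0,1=2,1->3,2->3] -> levels [7 5 6 7]
Step 6: flows [0->1,2->1,3->1,3->2] -> levels [6 8 6 5]
Step 7: flows [1->0,1->2,1->3,2->3] -> levels [7 5 6 7]
  -> period-2 cycle: step 7 state = step 5 state; never stabilizes
  -> state at step 30: (30-5) mod 2 = 1, same as step 6 -> [6 8 6 5]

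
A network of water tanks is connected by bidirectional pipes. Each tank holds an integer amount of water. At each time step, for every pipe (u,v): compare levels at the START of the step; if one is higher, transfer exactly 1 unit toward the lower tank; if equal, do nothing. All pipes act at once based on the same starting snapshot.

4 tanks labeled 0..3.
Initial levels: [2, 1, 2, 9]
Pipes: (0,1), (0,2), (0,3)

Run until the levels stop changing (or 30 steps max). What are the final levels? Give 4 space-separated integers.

Answer: 5 3 3 3

Derivation:
Step 1: flows [0->1,0=2,3->0] -> levels [2 2 2 8]
Step 2: flows [0=1,0=2,3->0] -> levels [3 2 2 7]
Step 3: flows [0->1,0->2,3->0] -> levels [2 3 3 6]
Step 4: flows [1->0,2->0,3->0] -> levels [5 2 2 5]
Step 5: flows [0->1,0->2,0=3] -> levels [3 3 3 5]
Step 6: flows [0=1,0=2,3->0] -> levels [4 3 3 4]
Step 7: flows [0->1,0->2,0=3] -> levels [2 4 4 4]
Step 8: flows [1->0,2->0,3->0] -> levels [5 3 3 3]
Step 9: flows [0->1,0->2,0->3] -> levels [2 4 4 4]
  -> period-2 cycle: step 9 state = step 7 state; never stabilizes
  -> state at step 30: (30-7) mod 2 = 1, same as step 8 -> [5 3 3 3]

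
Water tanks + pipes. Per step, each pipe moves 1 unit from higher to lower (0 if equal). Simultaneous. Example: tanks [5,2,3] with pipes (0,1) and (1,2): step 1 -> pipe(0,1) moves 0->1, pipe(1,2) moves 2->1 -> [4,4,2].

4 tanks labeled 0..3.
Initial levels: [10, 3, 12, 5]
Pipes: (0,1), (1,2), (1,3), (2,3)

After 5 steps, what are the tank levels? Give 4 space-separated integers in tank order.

Answer: 7 9 7 7

Derivation:
Step 1: flows [0->1,2->1,3->1,2->3] -> levels [9 6 10 5]
Step 2: flows [0->1,2->1,1->3,2->3] -> levels [8 7 8 7]
Step 3: flows [0->1,2->1,1=3,2->3] -> levels [7 9 6 8]
Step 4: flows [1->0,1->2,1->3,3->2] -> levels [8 6 8 8]
Step 5: flows [0->1,2->1,3->1,2=3] -> levels [7 9 7 7]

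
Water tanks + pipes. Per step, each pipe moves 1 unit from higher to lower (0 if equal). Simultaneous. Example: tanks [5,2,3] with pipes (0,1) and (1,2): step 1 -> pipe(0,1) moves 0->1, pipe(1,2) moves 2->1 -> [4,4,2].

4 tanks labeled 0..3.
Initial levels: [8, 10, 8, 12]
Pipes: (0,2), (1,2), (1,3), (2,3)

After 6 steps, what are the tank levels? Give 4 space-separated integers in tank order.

Answer: 10 10 8 10

Derivation:
Step 1: flows [0=2,1->2,3->1,3->2] -> levels [8 10 10 10]
Step 2: flows [2->0,1=2,1=3,2=3] -> levels [9 10 9 10]
Step 3: flows [0=2,1->2,1=3,3->2] -> levels [9 9 11 9]
Step 4: flows [2->0,2->1,1=3,2->3] -> levels [10 10 8 10]
Step 5: flows [0->2,1->2,1=3,3->2] -> levels [9 9 11 9]
  -> period-2 cycle: step 5 state = step 3 state
  -> state at step 6: (6-3) mod 2 = 1, same as step 4 -> [10 10 8 10]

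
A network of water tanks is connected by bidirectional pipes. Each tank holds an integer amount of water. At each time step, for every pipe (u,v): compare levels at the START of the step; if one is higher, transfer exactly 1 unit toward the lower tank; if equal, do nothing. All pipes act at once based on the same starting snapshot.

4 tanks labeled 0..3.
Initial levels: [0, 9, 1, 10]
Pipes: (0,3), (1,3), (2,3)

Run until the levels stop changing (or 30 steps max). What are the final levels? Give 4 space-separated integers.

Answer: 5 6 5 4

Derivation:
Step 1: flows [3->0,3->1,3->2] -> levels [1 10 2 7]
Step 2: flows [3->0,1->3,3->2] -> levels [2 9 3 6]
Step 3: flows [3->0,1->3,3->2] -> levels [3 8 4 5]
Step 4: flows [3->0,1->3,3->2] -> levels [4 7 5 4]
Step 5: flows [0=3,1->3,2->3] -> levels [4 6 4 6]
Step 6: flows [3->0,1=3,3->2] -> levels [5 6 5 4]
Step 7: flows [0->3,1->3,2->3] -> levels [4 5 4 7]
Step 8: flows [3->0,3->1,3->2] -> levels [5 6 5 4]
  -> period-2 cycle: step 8 state = step 6 state; never stabilizes
  -> state at step 30: (30-6) mod 2 = 0, same as step 6 -> [5 6 5 4]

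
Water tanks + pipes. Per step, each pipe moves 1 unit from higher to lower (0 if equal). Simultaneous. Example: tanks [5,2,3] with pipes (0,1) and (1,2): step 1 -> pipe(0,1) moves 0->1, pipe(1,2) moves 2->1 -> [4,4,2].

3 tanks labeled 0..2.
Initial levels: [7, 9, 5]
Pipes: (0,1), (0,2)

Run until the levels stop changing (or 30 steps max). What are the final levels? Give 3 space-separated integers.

Answer: 7 7 7

Derivation:
Step 1: flows [1->0,0->2] -> levels [7 8 6]
Step 2: flows [1->0,0->2] -> levels [7 7 7]
Step 3: flows [0=1,0=2] -> levels [7 7 7]
  -> stable (no change)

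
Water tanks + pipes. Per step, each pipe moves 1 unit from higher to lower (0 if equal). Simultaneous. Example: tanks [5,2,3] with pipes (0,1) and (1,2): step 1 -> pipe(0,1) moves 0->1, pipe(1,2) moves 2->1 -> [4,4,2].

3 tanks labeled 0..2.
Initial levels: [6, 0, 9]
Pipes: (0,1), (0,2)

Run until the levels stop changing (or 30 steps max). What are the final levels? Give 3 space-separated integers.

Step 1: flows [0->1,2->0] -> levels [6 1 8]
Step 2: flows [0->1,2->0] -> levels [6 2 7]
Step 3: flows [0->1,2->0] -> levels [6 3 6]
Step 4: flows [0->1,0=2] -> levels [5 4 6]
Step 5: flows [0->1,2->0] -> levels [5 5 5]
Step 6: flows [0=1,0=2] -> levels [5 5 5]
  -> stable (no change)

Answer: 5 5 5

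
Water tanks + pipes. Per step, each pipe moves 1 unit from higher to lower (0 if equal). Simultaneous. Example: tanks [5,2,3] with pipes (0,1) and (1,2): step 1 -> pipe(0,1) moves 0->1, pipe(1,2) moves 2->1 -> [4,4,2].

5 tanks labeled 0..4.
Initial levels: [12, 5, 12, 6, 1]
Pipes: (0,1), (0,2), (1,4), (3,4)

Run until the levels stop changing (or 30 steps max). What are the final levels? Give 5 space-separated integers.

Answer: 9 6 7 6 8

Derivation:
Step 1: flows [0->1,0=2,1->4,3->4] -> levels [11 5 12 5 3]
Step 2: flows [0->1,2->0,1->4,3->4] -> levels [11 5 11 4 5]
Step 3: flows [0->1,0=2,1=4,4->3] -> levels [10 6 11 5 4]
Step 4: flows [0->1,2->0,1->4,3->4] -> levels [10 6 10 4 6]
Step 5: flows [0->1,0=2,1=4,4->3] -> levels [9 7 10 5 5]
Step 6: flows [0->1,2->0,1->4,3=4] -> levels [9 7 9 5 6]
Step 7: flows [0->1,0=2,1->4,4->3] -> levels [8 7 9 6 6]
Step 8: flows [0->1,2->0,1->4,3=4] -> levels [8 7 8 6 7]
Step 9: flows [0->1,0=2,1=4,4->3] -> levels [7 8 8 7 6]
Step 10: flows [1->0,2->0,1->4,3->4] -> levels [9 6 7 6 8]
Step 11: flows [0->1,0->2,4->1,4->3] -> levels [7 8 8 7 6]
  -> period-2 cycle: step 11 state = step 9 state; never stabilizes
  -> state at step 30: (30-9) mod 2 = 1, same as step 10 -> [9 6 7 6 8]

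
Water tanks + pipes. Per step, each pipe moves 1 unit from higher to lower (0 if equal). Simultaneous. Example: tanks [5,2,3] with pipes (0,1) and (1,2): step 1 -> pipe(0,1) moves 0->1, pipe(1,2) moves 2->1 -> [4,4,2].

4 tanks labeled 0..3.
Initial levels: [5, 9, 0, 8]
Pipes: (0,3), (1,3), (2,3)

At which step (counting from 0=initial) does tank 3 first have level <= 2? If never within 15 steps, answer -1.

Answer: -1

Derivation:
Step 1: flows [3->0,1->3,3->2] -> levels [6 8 1 7]
Step 2: flows [3->0,1->3,3->2] -> levels [7 7 2 6]
Step 3: flows [0->3,1->3,3->2] -> levels [6 6 3 7]
Step 4: flows [3->0,3->1,3->2] -> levels [7 7 4 4]
Step 5: flows [0->3,1->3,2=3] -> levels [6 6 4 6]
Step 6: flows [0=3,1=3,3->2] -> levels [6 6 5 5]
Step 7: flows [0->3,1->3,2=3] -> levels [5 5 5 7]
Step 8: flows [3->0,3->1,3->2] -> levels [6 6 6 4]
Step 9: flows [0->3,1->3,2->3] -> levels [5 5 5 7]
  -> period-2 cycle (repeats step 7); tank 3 never drops to <=2
Tank 3 never reaches <=2 within 15 steps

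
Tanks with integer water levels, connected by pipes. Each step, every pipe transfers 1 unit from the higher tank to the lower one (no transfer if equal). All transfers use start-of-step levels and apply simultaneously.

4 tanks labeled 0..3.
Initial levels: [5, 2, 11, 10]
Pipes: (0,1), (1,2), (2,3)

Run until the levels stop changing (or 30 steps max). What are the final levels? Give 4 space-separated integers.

Answer: 6 8 6 8

Derivation:
Step 1: flows [0->1,2->1,2->3] -> levels [4 4 9 11]
Step 2: flows [0=1,2->1,3->2] -> levels [4 5 9 10]
Step 3: flows [1->0,2->1,3->2] -> levels [5 5 9 9]
Step 4: flows [0=1,2->1,2=3] -> levels [5 6 8 9]
Step 5: flows [1->0,2->1,3->2] -> levels [6 6 8 8]
Step 6: flows [0=1,2->1,2=3] -> levels [6 7 7 8]
Step 7: flows [1->0,1=2,3->2] -> levels [7 6 8 7]
Step 8: flows [0->1,2->1,2->3] -> levels [6 8 6 8]
Step 9: flows [1->0,1->2,3->2] -> levels [7 6 8 7]
  -> period-2 cycle: step 9 state = step 7 state; never stabilizes
  -> state at step 30: (30-7) mod 2 = 1, same as step 8 -> [6 8 6 8]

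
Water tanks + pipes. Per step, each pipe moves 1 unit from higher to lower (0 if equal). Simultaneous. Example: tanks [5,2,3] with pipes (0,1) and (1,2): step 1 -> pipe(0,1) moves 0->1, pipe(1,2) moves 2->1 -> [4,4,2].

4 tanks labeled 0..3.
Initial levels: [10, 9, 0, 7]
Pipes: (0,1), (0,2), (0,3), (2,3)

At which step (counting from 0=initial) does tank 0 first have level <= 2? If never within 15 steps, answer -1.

Answer: -1

Derivation:
Step 1: flows [0->1,0->2,0->3,3->2] -> levels [7 10 2 7]
Step 2: flows [1->0,0->2,0=3,3->2] -> levels [7 9 4 6]
Step 3: flows [1->0,0->2,0->3,3->2] -> levels [6 8 6 6]
Step 4: flows [1->0,0=2,0=3,2=3] -> levels [7 7 6 6]
Step 5: flows [0=1,0->2,0->3,2=3] -> levels [5 7 7 7]
Step 6: flows [1->0,2->0,3->0,2=3] -> levels [8 6 6 6]
Step 7: flows [0->1,0->2,0->3,2=3] -> levels [5 7 7 7]
  -> period-2 cycle (repeats step 5); tank 0 never drops to <=2
Tank 0 never reaches <=2 within 15 steps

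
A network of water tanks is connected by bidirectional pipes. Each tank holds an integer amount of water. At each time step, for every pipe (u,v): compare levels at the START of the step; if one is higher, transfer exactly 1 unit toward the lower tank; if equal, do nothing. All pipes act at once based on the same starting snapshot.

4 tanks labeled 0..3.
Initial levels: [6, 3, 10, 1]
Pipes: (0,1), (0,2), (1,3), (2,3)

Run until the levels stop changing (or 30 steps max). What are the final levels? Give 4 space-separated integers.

Step 1: flows [0->1,2->0,1->3,2->3] -> levels [6 3 8 3]
Step 2: flows [0->1,2->0,1=3,2->3] -> levels [6 4 6 4]
Step 3: flows [0->1,0=2,1=3,2->3] -> levels [5 5 5 5]
Step 4: flows [0=1,0=2,1=3,2=3] -> levels [5 5 5 5]
  -> stable (no change)

Answer: 5 5 5 5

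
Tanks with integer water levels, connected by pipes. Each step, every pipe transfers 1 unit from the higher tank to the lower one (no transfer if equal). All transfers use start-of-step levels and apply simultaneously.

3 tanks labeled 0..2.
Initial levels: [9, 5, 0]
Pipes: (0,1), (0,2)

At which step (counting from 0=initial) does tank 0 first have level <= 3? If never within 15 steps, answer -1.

Step 1: flows [0->1,0->2] -> levels [7 6 1]
Step 2: flows [0->1,0->2] -> levels [5 7 2]
Step 3: flows [1->0,0->2] -> levels [5 6 3]
Step 4: flows [1->0,0->2] -> levels [5 5 4]
Step 5: flows [0=1,0->2] -> levels [4 5 5]
Step 6: flows [1->0,2->0] -> levels [6 4 4]
Step 7: flows [0->1,0->2] -> levels [4 5 5]
  -> period-2 cycle (repeats step 5); tank 0 never drops to <=3
Tank 0 never reaches <=3 within 15 steps

Answer: -1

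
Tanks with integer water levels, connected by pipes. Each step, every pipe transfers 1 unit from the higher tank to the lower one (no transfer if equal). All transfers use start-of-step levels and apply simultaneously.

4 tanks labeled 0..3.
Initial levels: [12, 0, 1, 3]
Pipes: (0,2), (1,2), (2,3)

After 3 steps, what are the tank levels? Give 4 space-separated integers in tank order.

Step 1: flows [0->2,2->1,3->2] -> levels [11 1 2 2]
Step 2: flows [0->2,2->1,2=3] -> levels [10 2 2 2]
Step 3: flows [0->2,1=2,2=3] -> levels [9 2 3 2]

Answer: 9 2 3 2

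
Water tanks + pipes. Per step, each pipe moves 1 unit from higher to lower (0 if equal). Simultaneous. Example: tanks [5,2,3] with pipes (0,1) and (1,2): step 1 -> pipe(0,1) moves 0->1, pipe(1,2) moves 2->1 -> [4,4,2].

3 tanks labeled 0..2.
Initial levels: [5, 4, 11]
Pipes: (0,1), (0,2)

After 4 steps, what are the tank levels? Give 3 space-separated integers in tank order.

Step 1: flows [0->1,2->0] -> levels [5 5 10]
Step 2: flows [0=1,2->0] -> levels [6 5 9]
Step 3: flows [0->1,2->0] -> levels [6 6 8]
Step 4: flows [0=1,2->0] -> levels [7 6 7]

Answer: 7 6 7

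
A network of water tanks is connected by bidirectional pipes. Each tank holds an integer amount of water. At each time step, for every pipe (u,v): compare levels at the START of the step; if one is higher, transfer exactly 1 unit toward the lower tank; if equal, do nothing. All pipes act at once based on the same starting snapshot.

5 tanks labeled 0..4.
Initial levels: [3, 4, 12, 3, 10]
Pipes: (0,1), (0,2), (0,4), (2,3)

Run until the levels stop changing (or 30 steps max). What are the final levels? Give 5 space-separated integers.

Answer: 5 6 7 6 8

Derivation:
Step 1: flows [1->0,2->0,4->0,2->3] -> levels [6 3 10 4 9]
Step 2: flows [0->1,2->0,4->0,2->3] -> levels [7 4 8 5 8]
Step 3: flows [0->1,2->0,4->0,2->3] -> levels [8 5 6 6 7]
Step 4: flows [0->1,0->2,0->4,2=3] -> levels [5 6 7 6 8]
Step 5: flows [1->0,2->0,4->0,2->3] -> levels [8 5 5 7 7]
Step 6: flows [0->1,0->2,0->4,3->2] -> levels [5 6 7 6 8]
  -> period-2 cycle: step 6 state = step 4 state; never stabilizes
  -> state at step 30: (30-4) mod 2 = 0, same as step 4 -> [5 6 7 6 8]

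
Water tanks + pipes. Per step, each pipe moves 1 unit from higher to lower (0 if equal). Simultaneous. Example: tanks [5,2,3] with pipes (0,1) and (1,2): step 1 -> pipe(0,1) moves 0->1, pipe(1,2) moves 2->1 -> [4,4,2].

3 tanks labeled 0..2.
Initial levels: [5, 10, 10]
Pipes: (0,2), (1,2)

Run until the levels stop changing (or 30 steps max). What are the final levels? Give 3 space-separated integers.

Step 1: flows [2->0,1=2] -> levels [6 10 9]
Step 2: flows [2->0,1->2] -> levels [7 9 9]
Step 3: flows [2->0,1=2] -> levels [8 9 8]
Step 4: flows [0=2,1->2] -> levels [8 8 9]
Step 5: flows [2->0,2->1] -> levels [9 9 7]
Step 6: flows [0->2,1->2] -> levels [8 8 9]
  -> period-2 cycle: step 6 state = step 4 state; never stabilizes
  -> state at step 30: (30-4) mod 2 = 0, same as step 4 -> [8 8 9]

Answer: 8 8 9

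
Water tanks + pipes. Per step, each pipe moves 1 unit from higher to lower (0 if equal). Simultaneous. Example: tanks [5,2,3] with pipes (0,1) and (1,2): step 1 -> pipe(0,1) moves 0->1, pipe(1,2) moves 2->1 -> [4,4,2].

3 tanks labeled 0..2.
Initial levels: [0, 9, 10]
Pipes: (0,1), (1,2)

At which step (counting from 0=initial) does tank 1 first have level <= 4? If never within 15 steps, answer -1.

Answer: -1

Derivation:
Step 1: flows [1->0,2->1] -> levels [1 9 9]
Step 2: flows [1->0,1=2] -> levels [2 8 9]
Step 3: flows [1->0,2->1] -> levels [3 8 8]
Step 4: flows [1->0,1=2] -> levels [4 7 8]
Step 5: flows [1->0,2->1] -> levels [5 7 7]
Step 6: flows [1->0,1=2] -> levels [6 6 7]
Step 7: flows [0=1,2->1] -> levels [6 7 6]
Step 8: flows [1->0,1->2] -> levels [7 5 7]
Step 9: flows [0->1,2->1] -> levels [6 7 6]
  -> period-2 cycle (repeats step 7); tank 1 never drops to <=4
Tank 1 never reaches <=4 within 15 steps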